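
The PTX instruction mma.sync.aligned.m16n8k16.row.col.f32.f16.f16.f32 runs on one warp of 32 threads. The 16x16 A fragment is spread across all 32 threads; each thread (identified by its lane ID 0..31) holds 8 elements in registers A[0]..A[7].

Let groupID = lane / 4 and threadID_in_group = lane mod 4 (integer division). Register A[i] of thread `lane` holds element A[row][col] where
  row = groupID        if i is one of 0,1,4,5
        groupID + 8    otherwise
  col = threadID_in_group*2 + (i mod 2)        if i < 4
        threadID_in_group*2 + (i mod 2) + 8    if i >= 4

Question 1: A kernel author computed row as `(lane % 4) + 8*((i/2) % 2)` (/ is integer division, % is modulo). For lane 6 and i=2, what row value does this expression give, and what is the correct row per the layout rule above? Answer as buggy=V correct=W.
buggy=10 correct=9

`(lane % 4) + 8*((i/2) % 2)`[6,2]→10
lane 6→6/4=1, 6 mod 4=2
i=2  r:1+8→9  c:2·2+0+0→4
row: 10 vs 9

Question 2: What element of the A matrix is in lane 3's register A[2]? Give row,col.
lane 3: gr=0 (3/4), th=3 (3%4)
i=2: r=0+8=8, c=3*2+0+0=6

8,6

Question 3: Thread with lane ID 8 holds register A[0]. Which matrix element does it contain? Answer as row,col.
2,0

lane 8->8/4=2, 8 mod 4=0
i=0  r:2+0->2  c:2·0+0+0->0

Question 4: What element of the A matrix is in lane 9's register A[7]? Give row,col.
9: gid=2,tid=1
[7] (2+8,1*2+1+8) = (10,11)

10,11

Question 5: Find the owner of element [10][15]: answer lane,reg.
11,7

r=10⇒gr=2,Rb=1  c=15⇒Cb=1,th=3,odd=1
L=2*4+3=11  i=1*4+1*2+1=7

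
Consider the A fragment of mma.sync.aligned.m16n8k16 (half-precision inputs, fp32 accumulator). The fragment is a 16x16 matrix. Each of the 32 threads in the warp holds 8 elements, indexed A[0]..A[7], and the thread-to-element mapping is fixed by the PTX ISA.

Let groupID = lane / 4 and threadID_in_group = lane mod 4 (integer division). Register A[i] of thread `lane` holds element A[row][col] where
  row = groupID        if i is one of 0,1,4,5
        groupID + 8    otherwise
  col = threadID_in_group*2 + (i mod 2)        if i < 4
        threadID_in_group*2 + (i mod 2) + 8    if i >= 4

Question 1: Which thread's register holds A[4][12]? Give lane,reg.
18,4

r=4⇒gr=4,Rb=0  c=12⇒Cb=1,th=2,odd=0
L=4*4+2=18  i=1*4+0*2+0=4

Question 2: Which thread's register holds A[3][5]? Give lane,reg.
r=3->g=3,rb=0  c=5->cb=0,t=2,b0=1
L=3*4+2=14  i=0*4+0*2+1=1

14,1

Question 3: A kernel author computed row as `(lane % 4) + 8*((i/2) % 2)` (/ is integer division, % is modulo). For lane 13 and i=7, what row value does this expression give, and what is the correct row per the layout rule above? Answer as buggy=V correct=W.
buggy=9 correct=11

`(lane % 4) + 8*((i/2) % 2)`[13,7]⇒9
L=13⇒gr=13>>2=3, th=13&3=1
[7]⇒row 3+8=11  col 1·2+1+8=11
row: 9 vs 11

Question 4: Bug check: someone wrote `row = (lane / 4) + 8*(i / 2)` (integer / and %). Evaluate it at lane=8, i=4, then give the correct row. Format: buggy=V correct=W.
buggy=18 correct=2

`(lane / 4) + 8*(i / 2)`[8,4]->18
8: gid=2,tid=0
[4] (2+0,0*2+0+8) = (2,8)
row: 18 vs 2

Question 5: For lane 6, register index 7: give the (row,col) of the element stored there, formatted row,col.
L=6->g=6>>2=1, t=6&3=2
[7]->row 1+8=9  col 2·2+1+8=13

9,13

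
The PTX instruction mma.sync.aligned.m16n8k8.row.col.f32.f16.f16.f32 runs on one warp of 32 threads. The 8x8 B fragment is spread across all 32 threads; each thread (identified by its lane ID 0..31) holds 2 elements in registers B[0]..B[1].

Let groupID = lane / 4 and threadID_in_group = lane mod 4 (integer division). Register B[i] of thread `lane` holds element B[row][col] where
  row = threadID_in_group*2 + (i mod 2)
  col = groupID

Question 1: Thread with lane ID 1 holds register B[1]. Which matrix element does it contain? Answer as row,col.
3,0

lane 1⇒1/4=0, 1 mod 4=1
i=1  r:2·1+1⇒3  c:0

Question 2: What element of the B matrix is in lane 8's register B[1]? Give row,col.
1,2

lane 8⇒8/4=2, 8 mod 4=0
i=1  r:2·0+1⇒1  c:2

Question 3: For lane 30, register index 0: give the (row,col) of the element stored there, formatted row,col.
4,7

L=30→G=30>>2=7, T=30&3=2
[0]→row 2·2+0=4  col G=7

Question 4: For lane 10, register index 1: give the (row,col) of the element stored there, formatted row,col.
5,2

lane 10→10/4=2, 10 mod 4=2
i=1  r:2·2+1→5  c:2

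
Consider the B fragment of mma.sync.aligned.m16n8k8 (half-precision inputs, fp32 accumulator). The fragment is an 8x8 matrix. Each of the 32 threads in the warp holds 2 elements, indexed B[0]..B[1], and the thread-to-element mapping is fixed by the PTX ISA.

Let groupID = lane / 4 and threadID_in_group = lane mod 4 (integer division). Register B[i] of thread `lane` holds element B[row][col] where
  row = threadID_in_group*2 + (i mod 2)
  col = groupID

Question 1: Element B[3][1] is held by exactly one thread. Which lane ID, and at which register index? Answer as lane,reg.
5,1

c: 1->gid=1  r: 3->tid=1,i&1=1
L=1*4+1=5  i=1=1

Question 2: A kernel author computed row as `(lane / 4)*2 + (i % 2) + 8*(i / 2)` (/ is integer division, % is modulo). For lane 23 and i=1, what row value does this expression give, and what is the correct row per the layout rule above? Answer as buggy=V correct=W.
`(lane / 4)*2 + (i % 2) + 8*(i / 2)`[23,1]⇒11
lane 23: gr=5 (23/4), th=3 (23%4)
i=1: r=3*2+1=7, c=gr=5
row: 11 vs 7

buggy=11 correct=7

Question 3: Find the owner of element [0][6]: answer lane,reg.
c=6→G=6  r=0→T=0,p=0
L=6*4+0=24  i=0=0

24,0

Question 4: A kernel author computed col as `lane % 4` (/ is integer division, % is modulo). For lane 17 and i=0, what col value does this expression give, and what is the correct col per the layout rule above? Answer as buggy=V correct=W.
`lane % 4`[17,0]⇒1
L=17⇒gr=17>>2=4, th=17&3=1
[0]⇒row 1·2+0=2  col gr=4
col: 1 vs 4

buggy=1 correct=4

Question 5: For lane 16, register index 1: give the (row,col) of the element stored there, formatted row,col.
lane 16: g=4 (16/4), t=0 (16%4)
i=1: r=0*2+1=1, c=g=4

1,4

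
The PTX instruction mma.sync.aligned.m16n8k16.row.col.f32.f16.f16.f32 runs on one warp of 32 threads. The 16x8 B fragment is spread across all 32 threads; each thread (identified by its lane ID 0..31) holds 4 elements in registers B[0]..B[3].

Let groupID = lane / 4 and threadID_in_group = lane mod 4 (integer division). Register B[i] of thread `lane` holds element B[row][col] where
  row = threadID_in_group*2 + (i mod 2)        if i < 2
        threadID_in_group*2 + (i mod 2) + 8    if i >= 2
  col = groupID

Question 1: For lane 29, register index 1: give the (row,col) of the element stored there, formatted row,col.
lane 29: g=7 (29/4), t=1 (29%4)
i=1: r=1*2+1+0=3, c=g=7

3,7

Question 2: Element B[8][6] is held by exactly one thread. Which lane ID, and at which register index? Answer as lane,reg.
24,2

c=6->g=6  r=8->rb=1,t=0,b0=0
L=6*4+0=24  i=1*2+0=2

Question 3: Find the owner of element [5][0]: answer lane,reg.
2,1

c=0⇒gr=0  r=5⇒Rb=0,th=2,odd=1
L=0*4+2=2  i=0*2+1=1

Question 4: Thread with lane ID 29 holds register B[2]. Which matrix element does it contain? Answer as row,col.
lane 29→29/4=7, 29 mod 4=1
i=2  r:2·1+0+8→10  c:7

10,7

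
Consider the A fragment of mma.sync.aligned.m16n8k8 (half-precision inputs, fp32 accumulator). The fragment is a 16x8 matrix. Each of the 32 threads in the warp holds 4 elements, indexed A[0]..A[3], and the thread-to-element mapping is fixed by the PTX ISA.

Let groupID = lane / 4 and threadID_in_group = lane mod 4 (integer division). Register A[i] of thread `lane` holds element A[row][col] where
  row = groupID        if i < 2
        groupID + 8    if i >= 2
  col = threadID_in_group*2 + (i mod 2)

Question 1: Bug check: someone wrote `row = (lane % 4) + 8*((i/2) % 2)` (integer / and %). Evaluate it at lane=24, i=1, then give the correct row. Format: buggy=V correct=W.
`(lane % 4) + 8*((i/2) % 2)`[24,1]⇒0
24: gr=6,th=0
[1] (6+0,0*2+1) = (6,1)
row: 0 vs 6

buggy=0 correct=6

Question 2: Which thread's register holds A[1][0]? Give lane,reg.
4,0

r=1⇒gr=1,Rb=0  c=0⇒th=0,odd=0
L=1*4+0=4  i=0*2+0=0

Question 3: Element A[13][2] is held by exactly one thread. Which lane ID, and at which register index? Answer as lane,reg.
21,2

r:13=>grp=5,rB=1  c:2=>tig=1,lo=0
L=5*4+1=21  i=1*2+0=2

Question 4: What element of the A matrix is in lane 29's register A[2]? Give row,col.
29: G=7,T=1
[2] (7+8,1*2+0) = (15,2)

15,2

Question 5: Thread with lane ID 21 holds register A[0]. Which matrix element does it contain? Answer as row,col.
lane 21: grp=5 (21/4), tig=1 (21%4)
i=0: r=5+0=5, c=1*2+0=2

5,2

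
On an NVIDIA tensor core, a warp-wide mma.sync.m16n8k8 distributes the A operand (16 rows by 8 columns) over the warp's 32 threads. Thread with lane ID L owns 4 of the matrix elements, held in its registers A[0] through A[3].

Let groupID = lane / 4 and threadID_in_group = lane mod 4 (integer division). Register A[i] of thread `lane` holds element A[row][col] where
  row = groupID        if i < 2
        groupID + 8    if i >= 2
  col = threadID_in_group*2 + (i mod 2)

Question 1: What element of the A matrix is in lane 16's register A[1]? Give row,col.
L=16->g=16>>2=4, t=16&3=0
[1]->row 4+0=4  col 0·2+1=1

4,1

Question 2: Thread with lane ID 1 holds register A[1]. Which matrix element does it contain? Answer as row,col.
0,3

1: gr=0,th=1
[1] (0+0,1*2+1) = (0,3)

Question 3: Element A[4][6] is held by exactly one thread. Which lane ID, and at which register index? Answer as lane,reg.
19,0

r=4⇒gr=4,Rb=0  c=6⇒th=3,odd=0
L=4*4+3=19  i=0*2+0=0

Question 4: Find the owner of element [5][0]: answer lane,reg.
r=5->g=5,rb=0  c=0->t=0,b0=0
L=5*4+0=20  i=0*2+0=0

20,0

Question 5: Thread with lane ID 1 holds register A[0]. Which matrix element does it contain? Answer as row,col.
1: g=0,t=1
[0] (0+0,1*2+0) = (0,2)

0,2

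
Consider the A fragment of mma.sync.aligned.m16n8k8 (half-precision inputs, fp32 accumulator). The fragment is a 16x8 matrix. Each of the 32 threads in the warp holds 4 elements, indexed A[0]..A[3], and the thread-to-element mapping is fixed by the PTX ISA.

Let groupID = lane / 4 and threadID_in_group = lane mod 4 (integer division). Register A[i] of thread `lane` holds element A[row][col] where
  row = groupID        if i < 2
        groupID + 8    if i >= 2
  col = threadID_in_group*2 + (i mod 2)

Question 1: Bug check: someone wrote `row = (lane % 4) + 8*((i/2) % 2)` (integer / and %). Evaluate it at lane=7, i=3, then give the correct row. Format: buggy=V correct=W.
buggy=11 correct=9

`(lane % 4) + 8*((i/2) % 2)`[7,3]->11
7: g=1,t=3
[3] (1+8,3*2+1) = (9,7)
row: 11 vs 9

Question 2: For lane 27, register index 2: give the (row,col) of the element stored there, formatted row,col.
14,6

lane 27: gr=6 (27/4), th=3 (27%4)
i=2: r=6+8=14, c=3*2+0=6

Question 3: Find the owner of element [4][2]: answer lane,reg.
17,0

r=4⇒gr=4,Rb=0  c=2⇒th=1,odd=0
L=4*4+1=17  i=0*2+0=0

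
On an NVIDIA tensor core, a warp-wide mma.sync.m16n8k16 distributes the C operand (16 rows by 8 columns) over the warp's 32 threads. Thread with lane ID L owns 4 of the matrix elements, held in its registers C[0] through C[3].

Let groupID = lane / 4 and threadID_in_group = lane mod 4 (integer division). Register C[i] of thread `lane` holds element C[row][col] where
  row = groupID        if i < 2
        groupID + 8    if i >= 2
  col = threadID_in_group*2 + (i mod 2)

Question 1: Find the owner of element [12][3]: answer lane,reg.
17,3

r=12->g=4,rb=1  c=3->t=1,b0=1
L=4*4+1=17  i=1*2+1=3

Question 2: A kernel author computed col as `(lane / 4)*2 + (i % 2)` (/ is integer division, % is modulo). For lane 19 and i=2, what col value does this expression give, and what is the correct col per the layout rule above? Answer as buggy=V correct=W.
`(lane / 4)*2 + (i % 2)`[19,2]⇒8
L=19⇒gr=19>>2=4, th=19&3=3
[2]⇒row 4+8=12  col 3·2+0=6
col: 8 vs 6

buggy=8 correct=6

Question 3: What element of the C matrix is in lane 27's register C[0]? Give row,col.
6,6

lane 27=>27/4=6, 27 mod 4=3
i=0  r:6+0=>6  c:2·3+0=>6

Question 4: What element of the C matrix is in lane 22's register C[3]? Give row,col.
13,5

22: G=5,T=2
[3] (5+8,2*2+1) = (13,5)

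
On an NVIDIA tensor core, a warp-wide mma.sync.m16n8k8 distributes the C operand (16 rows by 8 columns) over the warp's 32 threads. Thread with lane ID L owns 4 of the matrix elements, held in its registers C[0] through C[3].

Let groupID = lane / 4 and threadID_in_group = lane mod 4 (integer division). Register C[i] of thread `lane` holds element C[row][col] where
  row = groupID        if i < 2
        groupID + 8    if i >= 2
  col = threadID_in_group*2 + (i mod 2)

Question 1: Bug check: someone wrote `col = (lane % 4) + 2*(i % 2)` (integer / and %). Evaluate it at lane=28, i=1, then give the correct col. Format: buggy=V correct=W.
buggy=2 correct=1

`(lane % 4) + 2*(i % 2)`[28,1]->2
lane 28->28/4=7, 28 mod 4=0
i=1  r:7+0->7  c:2·0+1->1
col: 2 vs 1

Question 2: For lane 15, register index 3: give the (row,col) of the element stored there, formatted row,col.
11,7

lane 15: gr=3 (15/4), th=3 (15%4)
i=3: r=3+8=11, c=3*2+1=7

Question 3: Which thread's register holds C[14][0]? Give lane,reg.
r=14→G=6,rhi=1  c=0→T=0,p=0
L=6*4+0=24  i=1*2+0=2

24,2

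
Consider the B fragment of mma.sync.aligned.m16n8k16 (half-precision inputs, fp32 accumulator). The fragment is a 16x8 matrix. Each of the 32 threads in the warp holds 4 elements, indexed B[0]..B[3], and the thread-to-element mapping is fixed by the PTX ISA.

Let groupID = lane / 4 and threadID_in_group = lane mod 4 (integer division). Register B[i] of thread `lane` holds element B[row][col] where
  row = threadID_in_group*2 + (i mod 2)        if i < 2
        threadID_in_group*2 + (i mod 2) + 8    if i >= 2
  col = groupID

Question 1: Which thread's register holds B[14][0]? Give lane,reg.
c: 0->gid=0  r: 14->r8=1,tid=3,i&1=0
L=0*4+3=3  i=1*2+0=2

3,2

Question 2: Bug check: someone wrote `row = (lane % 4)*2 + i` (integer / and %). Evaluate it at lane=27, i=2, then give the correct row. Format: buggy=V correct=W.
`(lane % 4)*2 + i`[27,2]=>8
lane 27: grp=6 (27/4), tig=3 (27%4)
i=2: r=3*2+0+8=14, c=grp=6
row: 8 vs 14

buggy=8 correct=14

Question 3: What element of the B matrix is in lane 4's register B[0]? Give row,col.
0,1

lane 4: g=1 (4/4), t=0 (4%4)
i=0: r=0*2+0+0=0, c=g=1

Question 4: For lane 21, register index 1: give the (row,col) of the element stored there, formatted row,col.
3,5

L=21->g=21>>2=5, t=21&3=1
[1]->row 1·2+1+0=3  col g=5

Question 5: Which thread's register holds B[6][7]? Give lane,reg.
31,0

c:7=>grp=7  r:6=>rB=0,tig=3,lo=0
L=7*4+3=31  i=0*2+0=0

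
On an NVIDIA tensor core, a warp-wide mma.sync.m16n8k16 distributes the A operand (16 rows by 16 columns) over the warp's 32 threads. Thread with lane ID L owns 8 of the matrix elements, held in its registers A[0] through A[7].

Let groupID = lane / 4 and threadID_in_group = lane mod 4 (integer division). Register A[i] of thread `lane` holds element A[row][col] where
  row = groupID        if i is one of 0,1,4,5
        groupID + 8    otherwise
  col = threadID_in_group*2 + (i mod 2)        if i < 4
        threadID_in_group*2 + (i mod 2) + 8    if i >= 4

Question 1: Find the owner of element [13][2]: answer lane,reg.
21,2

r=13→G=5,rhi=1  c=2→chi=0,T=1,p=0
L=5*4+1=21  i=0*4+1*2+0=2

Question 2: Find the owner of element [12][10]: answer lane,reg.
17,6

r=12->g=4,rb=1  c=10->cb=1,t=1,b0=0
L=4*4+1=17  i=1*4+1*2+0=6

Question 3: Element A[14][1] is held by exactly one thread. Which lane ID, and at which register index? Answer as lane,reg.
24,3

r: 14->gid=6,r8=1  c: 1->c8=0,tid=0,i&1=1
L=6*4+0=24  i=0*4+1*2+1=3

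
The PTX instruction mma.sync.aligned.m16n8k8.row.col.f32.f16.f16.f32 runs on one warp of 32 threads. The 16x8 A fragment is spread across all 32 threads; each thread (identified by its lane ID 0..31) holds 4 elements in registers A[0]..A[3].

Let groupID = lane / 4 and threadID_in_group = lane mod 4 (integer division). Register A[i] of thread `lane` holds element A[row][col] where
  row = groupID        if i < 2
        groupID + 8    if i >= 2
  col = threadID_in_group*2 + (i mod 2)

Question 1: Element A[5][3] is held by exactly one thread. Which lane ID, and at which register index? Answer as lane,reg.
21,1

r:5=>grp=5,rB=0  c:3=>tig=1,lo=1
L=5*4+1=21  i=0*2+1=1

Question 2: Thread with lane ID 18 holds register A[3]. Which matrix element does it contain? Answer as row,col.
lane 18⇒18/4=4, 18 mod 4=2
i=3  r:4+8⇒12  c:2·2+1⇒5

12,5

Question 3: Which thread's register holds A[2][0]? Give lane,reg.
8,0

r:2=>grp=2,rB=0  c:0=>tig=0,lo=0
L=2*4+0=8  i=0*2+0=0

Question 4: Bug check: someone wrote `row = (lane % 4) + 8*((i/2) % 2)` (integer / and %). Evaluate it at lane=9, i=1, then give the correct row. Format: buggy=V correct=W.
buggy=1 correct=2

`(lane % 4) + 8*((i/2) % 2)`[9,1]=>1
L=9=>grp=9>>2=2, tig=9&3=1
[1]=>row 2+0=2  col 1·2+1=3
row: 1 vs 2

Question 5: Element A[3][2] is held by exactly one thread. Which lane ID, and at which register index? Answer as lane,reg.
13,0

r=3⇒gr=3,Rb=0  c=2⇒th=1,odd=0
L=3*4+1=13  i=0*2+0=0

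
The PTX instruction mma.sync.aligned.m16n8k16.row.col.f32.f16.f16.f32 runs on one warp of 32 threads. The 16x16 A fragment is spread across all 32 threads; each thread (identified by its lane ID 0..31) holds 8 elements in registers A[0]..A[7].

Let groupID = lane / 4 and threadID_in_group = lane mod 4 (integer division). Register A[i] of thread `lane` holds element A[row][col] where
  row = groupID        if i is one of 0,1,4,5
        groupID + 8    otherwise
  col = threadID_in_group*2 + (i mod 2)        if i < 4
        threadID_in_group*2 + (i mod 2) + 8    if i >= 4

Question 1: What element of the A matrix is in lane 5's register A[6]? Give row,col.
lane 5: G=1 (5/4), T=1 (5%4)
i=6: r=1+8=9, c=1*2+0+8=10

9,10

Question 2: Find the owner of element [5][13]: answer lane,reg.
r=5⇒gr=5,Rb=0  c=13⇒Cb=1,th=2,odd=1
L=5*4+2=22  i=1*4+0*2+1=5

22,5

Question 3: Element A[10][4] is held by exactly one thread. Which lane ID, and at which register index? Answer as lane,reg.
r: 10->gid=2,r8=1  c: 4->c8=0,tid=2,i&1=0
L=2*4+2=10  i=0*4+1*2+0=2

10,2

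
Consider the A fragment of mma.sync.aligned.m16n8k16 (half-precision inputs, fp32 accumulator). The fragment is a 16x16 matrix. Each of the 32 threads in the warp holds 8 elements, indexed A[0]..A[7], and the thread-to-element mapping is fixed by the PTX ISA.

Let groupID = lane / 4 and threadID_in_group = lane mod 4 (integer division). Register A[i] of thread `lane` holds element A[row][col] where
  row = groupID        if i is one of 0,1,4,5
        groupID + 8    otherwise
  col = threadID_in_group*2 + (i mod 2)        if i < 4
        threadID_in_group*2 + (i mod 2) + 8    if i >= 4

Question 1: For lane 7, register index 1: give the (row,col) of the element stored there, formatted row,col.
1,7

lane 7: gr=1 (7/4), th=3 (7%4)
i=1: r=1+0=1, c=3*2+1+0=7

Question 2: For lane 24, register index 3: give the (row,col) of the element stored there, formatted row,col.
14,1

lane 24→24/4=6, 24 mod 4=0
i=3  r:6+8→14  c:2·0+1+0→1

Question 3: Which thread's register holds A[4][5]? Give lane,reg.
18,1

r=4→G=4,rhi=0  c=5→chi=0,T=2,p=1
L=4*4+2=18  i=0*4+0*2+1=1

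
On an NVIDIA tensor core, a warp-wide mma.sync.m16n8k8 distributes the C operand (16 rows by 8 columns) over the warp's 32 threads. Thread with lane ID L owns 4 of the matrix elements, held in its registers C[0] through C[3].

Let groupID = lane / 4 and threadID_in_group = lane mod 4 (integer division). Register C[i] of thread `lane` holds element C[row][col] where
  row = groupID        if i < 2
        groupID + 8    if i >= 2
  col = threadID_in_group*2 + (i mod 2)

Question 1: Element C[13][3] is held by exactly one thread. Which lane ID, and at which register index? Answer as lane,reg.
21,3

r:13=>grp=5,rB=1  c:3=>tig=1,lo=1
L=5*4+1=21  i=1*2+1=3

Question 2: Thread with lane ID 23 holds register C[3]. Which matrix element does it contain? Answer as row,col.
23: grp=5,tig=3
[3] (5+8,3*2+1) = (13,7)

13,7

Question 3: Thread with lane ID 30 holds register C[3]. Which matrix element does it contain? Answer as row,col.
lane 30⇒30/4=7, 30 mod 4=2
i=3  r:7+8⇒15  c:2·2+1⇒5

15,5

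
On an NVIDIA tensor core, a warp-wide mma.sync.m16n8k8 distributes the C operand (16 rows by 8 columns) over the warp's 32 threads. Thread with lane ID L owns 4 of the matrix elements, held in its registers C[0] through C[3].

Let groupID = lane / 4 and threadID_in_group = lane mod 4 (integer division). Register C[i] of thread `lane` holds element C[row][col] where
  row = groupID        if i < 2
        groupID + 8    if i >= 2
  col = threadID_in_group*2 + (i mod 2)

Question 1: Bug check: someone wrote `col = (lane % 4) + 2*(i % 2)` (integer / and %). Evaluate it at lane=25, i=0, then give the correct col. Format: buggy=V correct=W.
`(lane % 4) + 2*(i % 2)`[25,0]=>1
lane 25: grp=6 (25/4), tig=1 (25%4)
i=0: r=6+0=6, c=1*2+0=2
col: 1 vs 2

buggy=1 correct=2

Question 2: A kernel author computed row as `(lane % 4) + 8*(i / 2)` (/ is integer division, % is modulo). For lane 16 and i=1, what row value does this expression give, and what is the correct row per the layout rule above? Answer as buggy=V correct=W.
buggy=0 correct=4

`(lane % 4) + 8*(i / 2)`[16,1]→0
L=16→G=16>>2=4, T=16&3=0
[1]→row 4+0=4  col 0·2+1=1
row: 0 vs 4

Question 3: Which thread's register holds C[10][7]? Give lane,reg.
11,3

r=10⇒gr=2,Rb=1  c=7⇒th=3,odd=1
L=2*4+3=11  i=1*2+1=3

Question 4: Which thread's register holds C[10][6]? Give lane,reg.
r:10=>grp=2,rB=1  c:6=>tig=3,lo=0
L=2*4+3=11  i=1*2+0=2

11,2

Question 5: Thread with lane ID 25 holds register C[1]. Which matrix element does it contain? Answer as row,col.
lane 25->25/4=6, 25 mod 4=1
i=1  r:6+0->6  c:2·1+1->3

6,3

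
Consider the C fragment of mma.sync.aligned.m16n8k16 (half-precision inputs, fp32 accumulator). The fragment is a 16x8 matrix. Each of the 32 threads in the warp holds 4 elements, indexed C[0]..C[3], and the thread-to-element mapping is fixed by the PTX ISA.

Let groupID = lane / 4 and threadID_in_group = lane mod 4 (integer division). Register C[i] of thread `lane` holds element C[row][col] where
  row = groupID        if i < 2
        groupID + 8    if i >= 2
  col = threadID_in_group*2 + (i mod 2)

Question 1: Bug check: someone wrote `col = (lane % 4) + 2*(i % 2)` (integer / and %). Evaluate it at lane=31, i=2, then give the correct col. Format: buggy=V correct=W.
buggy=3 correct=6

`(lane % 4) + 2*(i % 2)`[31,2]→3
31: G=7,T=3
[2] (7+8,3*2+0) = (15,6)
col: 3 vs 6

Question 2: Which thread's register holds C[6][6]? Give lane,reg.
r=6→G=6,rhi=0  c=6→T=3,p=0
L=6*4+3=27  i=0*2+0=0

27,0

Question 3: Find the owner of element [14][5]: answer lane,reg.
r=14->g=6,rb=1  c=5->t=2,b0=1
L=6*4+2=26  i=1*2+1=3

26,3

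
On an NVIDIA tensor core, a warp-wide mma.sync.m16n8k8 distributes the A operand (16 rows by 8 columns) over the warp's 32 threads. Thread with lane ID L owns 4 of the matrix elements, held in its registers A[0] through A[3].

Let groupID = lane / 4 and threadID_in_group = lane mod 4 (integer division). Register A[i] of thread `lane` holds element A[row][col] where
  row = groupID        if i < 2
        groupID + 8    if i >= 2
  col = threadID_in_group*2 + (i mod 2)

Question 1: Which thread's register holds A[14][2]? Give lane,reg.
25,2

r=14->g=6,rb=1  c=2->t=1,b0=0
L=6*4+1=25  i=1*2+0=2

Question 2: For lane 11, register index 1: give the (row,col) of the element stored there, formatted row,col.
2,7

lane 11: G=2 (11/4), T=3 (11%4)
i=1: r=2+0=2, c=3*2+1=7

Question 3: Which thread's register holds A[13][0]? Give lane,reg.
r:13=>grp=5,rB=1  c:0=>tig=0,lo=0
L=5*4+0=20  i=1*2+0=2

20,2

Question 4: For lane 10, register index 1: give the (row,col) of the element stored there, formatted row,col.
2,5

lane 10: gr=2 (10/4), th=2 (10%4)
i=1: r=2+0=2, c=2*2+1=5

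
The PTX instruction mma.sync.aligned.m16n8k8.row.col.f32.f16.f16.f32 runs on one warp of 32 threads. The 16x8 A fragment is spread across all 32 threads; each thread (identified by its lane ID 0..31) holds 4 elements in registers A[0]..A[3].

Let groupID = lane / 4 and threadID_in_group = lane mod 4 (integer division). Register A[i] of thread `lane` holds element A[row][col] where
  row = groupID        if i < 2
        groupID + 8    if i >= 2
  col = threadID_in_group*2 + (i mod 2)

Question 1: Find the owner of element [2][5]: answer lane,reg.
10,1

r:2=>grp=2,rB=0  c:5=>tig=2,lo=1
L=2*4+2=10  i=0*2+1=1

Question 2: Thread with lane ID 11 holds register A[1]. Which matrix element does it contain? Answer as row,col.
2,7

L=11->gid=11>>2=2, tid=11&3=3
[1]->row 2+0=2  col 3·2+1=7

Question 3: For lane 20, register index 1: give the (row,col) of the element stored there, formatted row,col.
lane 20: g=5 (20/4), t=0 (20%4)
i=1: r=5+0=5, c=0*2+1=1

5,1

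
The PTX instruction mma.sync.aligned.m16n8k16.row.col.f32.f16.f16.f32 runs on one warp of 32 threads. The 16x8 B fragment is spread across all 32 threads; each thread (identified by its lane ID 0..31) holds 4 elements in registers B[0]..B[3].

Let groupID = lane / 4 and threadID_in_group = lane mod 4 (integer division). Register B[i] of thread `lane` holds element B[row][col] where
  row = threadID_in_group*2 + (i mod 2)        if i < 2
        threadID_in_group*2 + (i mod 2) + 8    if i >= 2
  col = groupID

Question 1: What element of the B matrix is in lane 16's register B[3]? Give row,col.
9,4

lane 16: g=4 (16/4), t=0 (16%4)
i=3: r=0*2+1+8=9, c=g=4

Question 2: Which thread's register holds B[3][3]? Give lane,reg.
13,1

c=3->g=3  r=3->rb=0,t=1,b0=1
L=3*4+1=13  i=0*2+1=1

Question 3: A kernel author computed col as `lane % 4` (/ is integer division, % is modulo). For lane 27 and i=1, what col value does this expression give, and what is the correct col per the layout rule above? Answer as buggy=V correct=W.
`lane % 4`[27,1]→3
27: G=6,T=3
[1] (3*2+1+0,6) = (7,6)
col: 3 vs 6

buggy=3 correct=6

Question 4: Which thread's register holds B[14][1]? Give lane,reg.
7,2

c:1=>grp=1  r:14=>rB=1,tig=3,lo=0
L=1*4+3=7  i=1*2+0=2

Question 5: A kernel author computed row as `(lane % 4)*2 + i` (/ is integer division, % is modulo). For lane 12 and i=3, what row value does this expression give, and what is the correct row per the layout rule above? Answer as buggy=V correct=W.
`(lane % 4)*2 + i`[12,3]=>3
L=12=>grp=12>>2=3, tig=12&3=0
[3]=>row 0·2+1+8=9  col grp=3
row: 3 vs 9

buggy=3 correct=9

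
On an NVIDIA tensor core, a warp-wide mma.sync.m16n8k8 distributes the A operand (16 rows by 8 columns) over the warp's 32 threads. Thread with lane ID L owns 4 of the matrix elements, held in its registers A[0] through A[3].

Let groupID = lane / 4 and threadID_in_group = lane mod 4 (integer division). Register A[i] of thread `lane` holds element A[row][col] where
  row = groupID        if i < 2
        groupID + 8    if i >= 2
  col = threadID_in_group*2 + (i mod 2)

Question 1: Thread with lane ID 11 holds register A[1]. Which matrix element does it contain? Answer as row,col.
lane 11->11/4=2, 11 mod 4=3
i=1  r:2+0->2  c:2·3+1->7

2,7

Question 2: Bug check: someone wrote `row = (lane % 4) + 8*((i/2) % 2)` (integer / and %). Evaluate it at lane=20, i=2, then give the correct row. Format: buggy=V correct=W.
buggy=8 correct=13

`(lane % 4) + 8*((i/2) % 2)`[20,2]->8
20: gid=5,tid=0
[2] (5+8,0*2+0) = (13,0)
row: 8 vs 13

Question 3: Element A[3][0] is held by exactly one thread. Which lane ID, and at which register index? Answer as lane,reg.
r: 3->gid=3,r8=0  c: 0->tid=0,i&1=0
L=3*4+0=12  i=0*2+0=0

12,0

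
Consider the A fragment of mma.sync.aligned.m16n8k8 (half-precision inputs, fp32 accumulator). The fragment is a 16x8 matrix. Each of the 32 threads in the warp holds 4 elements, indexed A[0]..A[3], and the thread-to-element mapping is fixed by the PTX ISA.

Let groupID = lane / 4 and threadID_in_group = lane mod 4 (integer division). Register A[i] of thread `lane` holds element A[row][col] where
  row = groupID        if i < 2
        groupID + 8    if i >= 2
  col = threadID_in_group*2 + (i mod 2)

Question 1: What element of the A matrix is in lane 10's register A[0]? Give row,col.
L=10=>grp=10>>2=2, tig=10&3=2
[0]=>row 2+0=2  col 2·2+0=4

2,4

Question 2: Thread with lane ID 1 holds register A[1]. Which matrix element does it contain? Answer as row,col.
0,3

L=1=>grp=1>>2=0, tig=1&3=1
[1]=>row 0+0=0  col 1·2+1=3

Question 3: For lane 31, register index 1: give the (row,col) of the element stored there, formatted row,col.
7,7

lane 31: gr=7 (31/4), th=3 (31%4)
i=1: r=7+0=7, c=3*2+1=7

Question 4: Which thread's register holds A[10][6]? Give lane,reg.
11,2

r=10⇒gr=2,Rb=1  c=6⇒th=3,odd=0
L=2*4+3=11  i=1*2+0=2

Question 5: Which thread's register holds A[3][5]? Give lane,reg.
r=3→G=3,rhi=0  c=5→T=2,p=1
L=3*4+2=14  i=0*2+1=1

14,1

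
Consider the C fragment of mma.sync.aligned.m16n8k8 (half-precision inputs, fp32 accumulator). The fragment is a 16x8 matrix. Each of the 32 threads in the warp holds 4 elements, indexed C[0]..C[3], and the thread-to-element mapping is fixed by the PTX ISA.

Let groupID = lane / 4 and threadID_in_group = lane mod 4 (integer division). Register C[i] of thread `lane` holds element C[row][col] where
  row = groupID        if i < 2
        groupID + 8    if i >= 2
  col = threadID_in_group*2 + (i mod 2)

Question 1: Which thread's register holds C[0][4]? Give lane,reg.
r=0→G=0,rhi=0  c=4→T=2,p=0
L=0*4+2=2  i=0*2+0=0

2,0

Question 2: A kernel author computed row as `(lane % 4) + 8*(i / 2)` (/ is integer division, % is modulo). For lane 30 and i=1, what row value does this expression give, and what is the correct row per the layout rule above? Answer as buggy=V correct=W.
buggy=2 correct=7

`(lane % 4) + 8*(i / 2)`[30,1]->2
lane 30: gid=7 (30/4), tid=2 (30%4)
i=1: r=7+0=7, c=2*2+1=5
row: 2 vs 7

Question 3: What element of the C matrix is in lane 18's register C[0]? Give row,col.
18: grp=4,tig=2
[0] (4+0,2*2+0) = (4,4)

4,4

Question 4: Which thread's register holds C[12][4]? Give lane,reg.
r=12->g=4,rb=1  c=4->t=2,b0=0
L=4*4+2=18  i=1*2+0=2

18,2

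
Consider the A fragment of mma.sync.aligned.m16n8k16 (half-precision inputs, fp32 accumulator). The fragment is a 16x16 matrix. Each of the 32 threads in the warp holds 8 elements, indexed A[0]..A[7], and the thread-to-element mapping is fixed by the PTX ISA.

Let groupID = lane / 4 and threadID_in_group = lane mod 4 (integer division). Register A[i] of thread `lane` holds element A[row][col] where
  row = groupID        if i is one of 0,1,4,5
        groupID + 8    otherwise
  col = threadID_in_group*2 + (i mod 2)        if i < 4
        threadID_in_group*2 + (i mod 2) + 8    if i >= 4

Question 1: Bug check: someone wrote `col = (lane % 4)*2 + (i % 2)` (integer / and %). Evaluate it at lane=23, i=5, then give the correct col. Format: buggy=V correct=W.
`(lane % 4)*2 + (i % 2)`[23,5]=>7
lane 23=>23/4=5, 23 mod 4=3
i=5  r:5+0=>5  c:2·3+1+8=>15
col: 7 vs 15

buggy=7 correct=15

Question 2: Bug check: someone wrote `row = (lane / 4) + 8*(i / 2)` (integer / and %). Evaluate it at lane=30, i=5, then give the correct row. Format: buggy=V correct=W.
`(lane / 4) + 8*(i / 2)`[30,5]=>23
30: grp=7,tig=2
[5] (7+0,2*2+1+8) = (7,13)
row: 23 vs 7

buggy=23 correct=7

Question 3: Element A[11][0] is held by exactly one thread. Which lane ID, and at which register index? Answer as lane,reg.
r=11→G=3,rhi=1  c=0→chi=0,T=0,p=0
L=3*4+0=12  i=0*4+1*2+0=2

12,2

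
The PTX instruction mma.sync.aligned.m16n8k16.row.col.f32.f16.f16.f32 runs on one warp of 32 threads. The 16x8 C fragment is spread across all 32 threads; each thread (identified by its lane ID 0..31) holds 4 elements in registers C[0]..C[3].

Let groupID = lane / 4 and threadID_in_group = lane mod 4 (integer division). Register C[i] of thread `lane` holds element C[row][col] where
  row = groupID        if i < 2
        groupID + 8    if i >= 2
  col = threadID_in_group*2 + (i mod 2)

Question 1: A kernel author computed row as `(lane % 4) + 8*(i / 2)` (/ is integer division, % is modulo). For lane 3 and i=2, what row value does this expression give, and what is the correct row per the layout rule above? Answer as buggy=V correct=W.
buggy=11 correct=8

`(lane % 4) + 8*(i / 2)`[3,2]->11
lane 3: g=0 (3/4), t=3 (3%4)
i=2: r=0+8=8, c=3*2+0=6
row: 11 vs 8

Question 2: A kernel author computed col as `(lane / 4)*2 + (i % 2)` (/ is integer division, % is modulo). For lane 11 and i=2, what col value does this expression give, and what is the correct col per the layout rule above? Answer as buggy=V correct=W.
`(lane / 4)*2 + (i % 2)`[11,2]⇒4
L=11⇒gr=11>>2=2, th=11&3=3
[2]⇒row 2+8=10  col 3·2+0=6
col: 4 vs 6

buggy=4 correct=6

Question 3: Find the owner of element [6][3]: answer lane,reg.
25,1

r=6->g=6,rb=0  c=3->t=1,b0=1
L=6*4+1=25  i=0*2+1=1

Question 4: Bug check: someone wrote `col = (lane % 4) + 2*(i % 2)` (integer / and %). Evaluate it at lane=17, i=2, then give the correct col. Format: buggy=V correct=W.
`(lane % 4) + 2*(i % 2)`[17,2]=>1
lane 17: grp=4 (17/4), tig=1 (17%4)
i=2: r=4+8=12, c=1*2+0=2
col: 1 vs 2

buggy=1 correct=2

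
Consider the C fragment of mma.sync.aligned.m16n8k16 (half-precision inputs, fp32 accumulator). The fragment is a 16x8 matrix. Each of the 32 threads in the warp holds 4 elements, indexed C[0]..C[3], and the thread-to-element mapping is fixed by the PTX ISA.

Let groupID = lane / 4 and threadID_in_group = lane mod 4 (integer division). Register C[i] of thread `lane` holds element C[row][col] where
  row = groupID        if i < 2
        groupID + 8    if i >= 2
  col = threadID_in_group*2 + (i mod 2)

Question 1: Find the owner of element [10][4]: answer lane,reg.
r=10->g=2,rb=1  c=4->t=2,b0=0
L=2*4+2=10  i=1*2+0=2

10,2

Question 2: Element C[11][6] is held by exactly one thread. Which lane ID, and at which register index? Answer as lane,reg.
r=11→G=3,rhi=1  c=6→T=3,p=0
L=3*4+3=15  i=1*2+0=2

15,2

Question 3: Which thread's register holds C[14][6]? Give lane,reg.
27,2

r=14->g=6,rb=1  c=6->t=3,b0=0
L=6*4+3=27  i=1*2+0=2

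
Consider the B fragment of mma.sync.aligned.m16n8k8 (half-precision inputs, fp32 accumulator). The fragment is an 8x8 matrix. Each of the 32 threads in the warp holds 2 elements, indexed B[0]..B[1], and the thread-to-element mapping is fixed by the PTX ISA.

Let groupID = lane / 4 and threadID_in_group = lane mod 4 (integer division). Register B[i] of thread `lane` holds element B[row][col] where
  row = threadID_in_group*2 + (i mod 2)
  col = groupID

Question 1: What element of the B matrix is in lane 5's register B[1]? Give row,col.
lane 5: G=1 (5/4), T=1 (5%4)
i=1: r=1*2+1=3, c=G=1

3,1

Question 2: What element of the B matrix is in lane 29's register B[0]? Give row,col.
L=29->gid=29>>2=7, tid=29&3=1
[0]->row 1·2+0=2  col gid=7

2,7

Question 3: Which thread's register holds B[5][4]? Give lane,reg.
18,1

c=4⇒gr=4  r=5⇒th=2,odd=1
L=4*4+2=18  i=1=1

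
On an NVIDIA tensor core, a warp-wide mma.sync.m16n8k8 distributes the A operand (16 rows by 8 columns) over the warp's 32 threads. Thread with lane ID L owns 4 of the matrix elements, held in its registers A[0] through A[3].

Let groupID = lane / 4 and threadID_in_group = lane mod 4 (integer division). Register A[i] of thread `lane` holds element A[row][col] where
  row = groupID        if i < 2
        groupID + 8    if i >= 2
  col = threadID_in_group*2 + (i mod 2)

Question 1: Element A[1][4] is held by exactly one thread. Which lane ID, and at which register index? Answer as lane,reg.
r=1→G=1,rhi=0  c=4→T=2,p=0
L=1*4+2=6  i=0*2+0=0

6,0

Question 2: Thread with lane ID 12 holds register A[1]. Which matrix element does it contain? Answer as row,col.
lane 12->12/4=3, 12 mod 4=0
i=1  r:3+0->3  c:2·0+1->1

3,1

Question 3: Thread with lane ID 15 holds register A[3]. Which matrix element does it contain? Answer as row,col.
11,7

lane 15: gr=3 (15/4), th=3 (15%4)
i=3: r=3+8=11, c=3*2+1=7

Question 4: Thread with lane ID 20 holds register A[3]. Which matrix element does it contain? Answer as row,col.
13,1

L=20→G=20>>2=5, T=20&3=0
[3]→row 5+8=13  col 0·2+1=1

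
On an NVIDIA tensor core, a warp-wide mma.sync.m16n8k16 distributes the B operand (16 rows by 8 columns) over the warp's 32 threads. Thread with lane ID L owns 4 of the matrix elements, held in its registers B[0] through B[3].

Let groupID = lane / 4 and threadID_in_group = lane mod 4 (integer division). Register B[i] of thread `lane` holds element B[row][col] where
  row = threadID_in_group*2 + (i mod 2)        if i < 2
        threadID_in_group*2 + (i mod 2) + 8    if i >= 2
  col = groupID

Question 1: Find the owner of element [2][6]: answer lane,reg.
25,0

c=6->g=6  r=2->rb=0,t=1,b0=0
L=6*4+1=25  i=0*2+0=0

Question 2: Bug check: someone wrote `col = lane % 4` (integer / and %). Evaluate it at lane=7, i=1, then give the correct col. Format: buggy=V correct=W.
buggy=3 correct=1

`lane % 4`[7,1]->3
lane 7: g=1 (7/4), t=3 (7%4)
i=1: r=3*2+1+0=7, c=g=1
col: 3 vs 1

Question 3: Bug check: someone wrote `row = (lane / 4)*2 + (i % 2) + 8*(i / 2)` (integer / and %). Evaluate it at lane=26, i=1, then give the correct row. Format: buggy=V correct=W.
buggy=13 correct=5

`(lane / 4)*2 + (i % 2) + 8*(i / 2)`[26,1]->13
26: g=6,t=2
[1] (2*2+1+0,6) = (5,6)
row: 13 vs 5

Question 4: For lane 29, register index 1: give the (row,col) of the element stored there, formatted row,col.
L=29→G=29>>2=7, T=29&3=1
[1]→row 1·2+1+0=3  col G=7

3,7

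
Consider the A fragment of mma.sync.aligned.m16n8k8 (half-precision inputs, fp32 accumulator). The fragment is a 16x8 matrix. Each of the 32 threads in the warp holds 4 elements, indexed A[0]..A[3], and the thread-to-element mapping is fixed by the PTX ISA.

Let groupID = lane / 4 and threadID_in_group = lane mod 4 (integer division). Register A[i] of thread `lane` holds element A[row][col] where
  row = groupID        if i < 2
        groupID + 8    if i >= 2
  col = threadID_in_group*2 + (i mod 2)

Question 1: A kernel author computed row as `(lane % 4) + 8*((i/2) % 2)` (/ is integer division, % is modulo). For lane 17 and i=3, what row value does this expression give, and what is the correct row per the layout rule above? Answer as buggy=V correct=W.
`(lane % 4) + 8*((i/2) % 2)`[17,3]->9
lane 17: g=4 (17/4), t=1 (17%4)
i=3: r=4+8=12, c=1*2+1=3
row: 9 vs 12

buggy=9 correct=12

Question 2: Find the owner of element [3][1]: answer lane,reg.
12,1

r: 3->gid=3,r8=0  c: 1->tid=0,i&1=1
L=3*4+0=12  i=0*2+1=1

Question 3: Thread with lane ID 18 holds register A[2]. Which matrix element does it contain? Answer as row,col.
lane 18->18/4=4, 18 mod 4=2
i=2  r:4+8->12  c:2·2+0->4

12,4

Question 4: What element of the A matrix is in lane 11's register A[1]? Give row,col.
2,7

lane 11→11/4=2, 11 mod 4=3
i=1  r:2+0→2  c:2·3+1→7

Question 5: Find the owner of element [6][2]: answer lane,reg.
25,0

r=6→G=6,rhi=0  c=2→T=1,p=0
L=6*4+1=25  i=0*2+0=0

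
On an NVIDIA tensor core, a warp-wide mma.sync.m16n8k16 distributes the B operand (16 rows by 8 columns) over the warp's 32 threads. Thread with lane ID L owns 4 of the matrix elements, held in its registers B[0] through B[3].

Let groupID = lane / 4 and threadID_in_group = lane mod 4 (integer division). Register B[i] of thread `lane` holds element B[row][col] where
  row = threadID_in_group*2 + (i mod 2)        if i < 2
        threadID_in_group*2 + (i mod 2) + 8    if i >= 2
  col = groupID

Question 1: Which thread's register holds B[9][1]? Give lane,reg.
c:1=>grp=1  r:9=>rB=1,tig=0,lo=1
L=1*4+0=4  i=1*2+1=3

4,3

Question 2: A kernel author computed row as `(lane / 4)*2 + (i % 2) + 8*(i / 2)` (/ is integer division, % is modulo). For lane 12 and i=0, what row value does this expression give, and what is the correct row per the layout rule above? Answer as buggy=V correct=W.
buggy=6 correct=0

`(lane / 4)*2 + (i % 2) + 8*(i / 2)`[12,0]⇒6
L=12⇒gr=12>>2=3, th=12&3=0
[0]⇒row 0·2+0+0=0  col gr=3
row: 6 vs 0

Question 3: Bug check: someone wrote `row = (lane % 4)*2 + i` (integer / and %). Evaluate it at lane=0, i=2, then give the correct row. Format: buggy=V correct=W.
`(lane % 4)*2 + i`[0,2]->2
0: g=0,t=0
[2] (0*2+0+8,0) = (8,0)
row: 2 vs 8

buggy=2 correct=8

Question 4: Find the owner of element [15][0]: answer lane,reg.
c:0=>grp=0  r:15=>rB=1,tig=3,lo=1
L=0*4+3=3  i=1*2+1=3

3,3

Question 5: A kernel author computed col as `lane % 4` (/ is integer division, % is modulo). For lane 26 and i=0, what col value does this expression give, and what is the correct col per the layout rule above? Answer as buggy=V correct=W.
buggy=2 correct=6

`lane % 4`[26,0]⇒2
lane 26: gr=6 (26/4), th=2 (26%4)
i=0: r=2*2+0+0=4, c=gr=6
col: 2 vs 6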